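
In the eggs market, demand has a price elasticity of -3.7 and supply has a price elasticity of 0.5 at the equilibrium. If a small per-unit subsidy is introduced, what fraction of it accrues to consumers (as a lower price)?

For a small subsidy around the equilibrium, the benefit split depends on the relative slopes, which at a point are proportional to the elasticities.
Buyer share = εs/(εs + |εd|) = 0.5/(0.5 + 3.7) = 5/42; seller share = |εd|/(εs + |εd|) = 37/42.

Consumer share = 5/42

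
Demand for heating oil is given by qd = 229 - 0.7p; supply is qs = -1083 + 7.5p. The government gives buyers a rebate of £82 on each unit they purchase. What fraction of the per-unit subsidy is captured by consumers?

Consumer share = 75/82

Pre-subsidy: 229 - 0.7p = -1083 + 7.5p gives p* = 160, q* = 117.
With the rebate, buyers effectively pay pb = ps − 82, where ps is the price sellers receive.
Demand in terms of ps becomes qd = 229 − 0.7(ps − 82) = 286.4 - 0.7ps. Setting this equal to supply: 286.4 - 0.7ps = -1083 + 7.5ps, so ps = 167.
Buyers pay pb = 167 − 82 = 85; q' = -1083 + 7.5·167 = 169.5.
Buyers' price falls by p* − pb = 160 − 85 = 75; sellers' price rises by ps − p* = 167 − 160 = 7.
So consumers capture 75/82 = 75/82 of each unit of subsidy.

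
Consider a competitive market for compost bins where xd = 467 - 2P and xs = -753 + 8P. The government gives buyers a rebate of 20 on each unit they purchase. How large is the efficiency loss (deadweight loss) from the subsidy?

Deadweight loss = 320

Pre-subsidy: 467 - 2P = -753 + 8P gives P* = 122, x* = 223.
With the rebate, buyers effectively pay Pb = Ps − 20, where Ps is the price sellers receive.
Demand in terms of Ps becomes xd = 467 − 2(Ps − 20) = 507 - 2Ps. Setting this equal to supply: 507 - 2Ps = -753 + 8Ps, so Ps = 126.
Buyers pay Pb = 126 − 20 = 106; x' = -753 + 8·126 = 255.
The subsidy expands output by 255 − 223 = 32 past the efficient level; on those units the gap between marginal cost and willingness to pay runs from 0 up to 20.
DWL = ½ × 20 × 32 = 320.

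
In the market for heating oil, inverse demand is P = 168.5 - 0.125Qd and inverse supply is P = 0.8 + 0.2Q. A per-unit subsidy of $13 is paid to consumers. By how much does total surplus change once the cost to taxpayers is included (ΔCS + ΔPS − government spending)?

Pre-subsidy: 168.5 - 0.125Q = 0.8 + 0.2Q gives Q* = 516 and P* = 104.
With the rebate, buyers effectively pay Pb = Ps − 13, where Ps is the price sellers receive.
On the curves, Pb = 168.5 - 0.125Q and Ps = 0.8 + 0.2Q; the wedge Ps − Pb = 13 gives 0.8 + 0.2Q − (168.5 - 0.125Q) = 13, so Q' = 556.
Then Pb = 168.5 − 0.125·556 = 99 and Ps = 0.8 + 0.2·556 = 112.
ΔCS = ½(516 + 556)(104 − 99) = 2680; ΔPS = ½(516 + 556)(112 − 104) = 4288.
Government spending = 13 × 556 = 7228.
Net change = 2680 + 4288 − 7228 = -260. The loss equals the DWL triangle ½·13·40.

Net change in total surplus = -$260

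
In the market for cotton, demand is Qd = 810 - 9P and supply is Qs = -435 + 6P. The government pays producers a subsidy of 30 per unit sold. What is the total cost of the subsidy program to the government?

Pre-subsidy: 810 - 9P = -435 + 6P gives P* = 83, Q* = 63.
With the subsidy, sellers receive Ps = Pb + 30 for each unit, where Pb is the price buyers pay.
Supply in terms of Pb becomes Qs = -435 + 6(Pb + 30) = -255 + 6Pb. Setting this equal to demand: 810 - 9Pb = -255 + 6Pb, so Pb = 71.
Sellers receive Ps = 71 + 30 = 101; Q' = 810 − 9·71 = 171.
Government outlay = subsidy × quantity = 30 × 171 = 5130.

Government cost = 5130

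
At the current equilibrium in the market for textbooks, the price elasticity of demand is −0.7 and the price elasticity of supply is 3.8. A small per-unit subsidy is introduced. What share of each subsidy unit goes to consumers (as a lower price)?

Consumer share = 38/45

For a small subsidy around the equilibrium, the benefit split depends on the relative slopes, which at a point are proportional to the elasticities.
Buyer share = εs/(εs + |εd|) = 3.8/(3.8 + 0.7) = 38/45; seller share = |εd|/(εs + |εd|) = 7/45.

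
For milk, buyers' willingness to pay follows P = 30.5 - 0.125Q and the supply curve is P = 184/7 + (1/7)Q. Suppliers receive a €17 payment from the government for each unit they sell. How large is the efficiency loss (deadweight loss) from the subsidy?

Pre-subsidy: 30.5 - 0.125Q = 184/7 + (1/7)Q gives Q* = 236/15 and P* = 428/15.
With the subsidy, sellers receive Ps = Pb + 17 for each unit, where Pb is the price buyers pay.
On the curves, Pb = 30.5 - 0.125Q and Ps = 184/7 + (1/7)Q; the wedge Ps − Pb = 17 gives 184/7 + (1/7)Q − (30.5 - 0.125Q) = 17, so Q' = 79.2.
Then Pb = 30.5 − 0.125·79.2 = 20.6 and Ps = 184/7 + (1/7)·79.2 = 37.6.
The subsidy expands output by 79.2 − 236/15 = 952/15 past the efficient level; on those units the gap between marginal cost and willingness to pay runs from 0 up to 17.
DWL = ½ × 17 × 952/15 = 8092/15.

Deadweight loss = 8092/15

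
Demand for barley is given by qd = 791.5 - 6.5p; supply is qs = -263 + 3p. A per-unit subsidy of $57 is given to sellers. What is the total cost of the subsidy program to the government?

Pre-subsidy: 791.5 - 6.5p = -263 + 3p gives p* = 111, q* = 70.
With the subsidy, sellers receive ps = pb + 57 for each unit, where pb is the price buyers pay.
Supply in terms of pb becomes qs = -263 + 3(pb + 57) = -92 + 3pb. Setting this equal to demand: 791.5 - 6.5pb = -92 + 3pb, so pb = 93.
Sellers receive ps = 93 + 57 = 150; q' = 791.5 − 6.5·93 = 187.
Government outlay = subsidy × quantity = 57 × 187 = 10659.

Government cost = $10659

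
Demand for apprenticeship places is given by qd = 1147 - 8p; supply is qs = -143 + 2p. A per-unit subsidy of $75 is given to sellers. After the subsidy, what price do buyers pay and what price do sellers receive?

Buyers pay $114; sellers receive $189

Pre-subsidy: 1147 - 8p = -143 + 2p gives p* = 129, q* = 115.
With the subsidy, sellers receive ps = pb + 75 for each unit, where pb is the price buyers pay.
Supply in terms of pb becomes qs = -143 + 2(pb + 75) = 7 + 2pb. Setting this equal to demand: 1147 - 8pb = 7 + 2pb, so pb = 114.
Sellers receive ps = 114 + 75 = 189; q' = 1147 − 8·114 = 235.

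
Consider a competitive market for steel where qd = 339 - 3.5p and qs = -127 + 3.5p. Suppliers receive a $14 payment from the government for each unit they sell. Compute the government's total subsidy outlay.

Government cost = $1827

Pre-subsidy: 339 - 3.5p = -127 + 3.5p gives p* = 466/7, q* = 106.
With the subsidy, sellers receive ps = pb + 14 for each unit, where pb is the price buyers pay.
Supply in terms of pb becomes qs = -127 + 3.5(pb + 14) = -78 + 3.5pb. Setting this equal to demand: 339 - 3.5pb = -78 + 3.5pb, so pb = 417/7.
Sellers receive ps = 417/7 + 14 = 515/7; q' = 339 − 3.5·(417/7) = 130.5.
Government outlay = subsidy × quantity = 14 × 130.5 = 1827.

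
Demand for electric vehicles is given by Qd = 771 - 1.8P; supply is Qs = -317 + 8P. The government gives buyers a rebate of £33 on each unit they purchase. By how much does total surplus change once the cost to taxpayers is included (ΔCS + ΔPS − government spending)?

Net change in total surplus = -39204/49

Pre-subsidy: 771 - 1.8P = -317 + 8P gives P* = 5440/49, Q* = 27987/49.
With the rebate, buyers effectively pay Pb = Ps − 33, where Ps is the price sellers receive.
Demand in terms of Ps becomes Qd = 771 − 1.8(Ps − 33) = 830.4 - 1.8Ps. Setting this equal to supply: 830.4 - 1.8Ps = -317 + 8Ps, so Ps = 5737/49.
Buyers pay Pb = 5737/49 − 33 = 4120/49; Q' = -317 + 8·(5737/49) = 30363/49.
ΔCS = ½(27987/49 + 30363/49)(5440/49 − 4120/49) = 38511000/2401; ΔPS = ½(27987/49 + 30363/49)(5737/49 − 5440/49) = 8664975/2401.
Government spending = 33 × 30363/49 = 1001979/49.
Net change = 38511000/2401 + 8664975/2401 − 1001979/49 = -39204/49. The loss equals the DWL triangle ½·33·2376/49.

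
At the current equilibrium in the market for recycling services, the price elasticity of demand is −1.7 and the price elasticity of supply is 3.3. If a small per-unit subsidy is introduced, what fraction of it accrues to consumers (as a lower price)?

For a small subsidy around the equilibrium, the benefit split depends on the relative slopes, which at a point are proportional to the elasticities.
Buyer share = εs/(εs + |εd|) = 3.3/(3.3 + 1.7) = 0.66; seller share = |εd|/(εs + |εd|) = 0.34.

Consumer share = 0.66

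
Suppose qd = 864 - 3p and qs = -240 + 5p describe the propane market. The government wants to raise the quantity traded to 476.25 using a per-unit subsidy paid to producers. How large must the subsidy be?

At q = 476.25, invert demand for the buyer price: pb = (864 − 476.25)/3 = 129.25; invert supply for the seller price: ps = (476.25 − (-240))/5 = 143.25.
The subsidy must fill the gap: s = ps − pb = 143.25 − 129.25 = 14.

Required subsidy s = 14 per unit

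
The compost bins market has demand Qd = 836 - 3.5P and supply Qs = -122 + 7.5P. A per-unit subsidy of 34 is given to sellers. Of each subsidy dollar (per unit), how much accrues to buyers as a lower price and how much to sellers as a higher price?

Buyers gain 255/11 per unit; sellers gain 119/11 per unit

Pre-subsidy: 836 - 3.5P = -122 + 7.5P gives P* = 958/11, Q* = 5843/11.
With the subsidy, sellers receive Ps = Pb + 34 for each unit, where Pb is the price buyers pay.
Supply in terms of Pb becomes Qs = -122 + 7.5(Pb + 34) = 133 + 7.5Pb. Setting this equal to demand: 836 - 3.5Pb = 133 + 7.5Pb, so Pb = 703/11.
Sellers receive Ps = 703/11 + 34 = 1077/11; Q' = 836 − 3.5·(703/11) = 13471/22.
Buyers' price falls by P* − Pb = 958/11 − 703/11 = 255/11; sellers' price rises by Ps − P* = 1077/11 − 958/11 = 119/11.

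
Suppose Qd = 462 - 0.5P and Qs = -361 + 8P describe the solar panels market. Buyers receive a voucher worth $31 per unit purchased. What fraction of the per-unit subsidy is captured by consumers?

Pre-subsidy: 462 - 0.5P = -361 + 8P gives P* = 1646/17, Q* = 7031/17.
With the rebate, buyers effectively pay Pb = Ps − 31, where Ps is the price sellers receive.
Demand in terms of Ps becomes Qd = 462 − 0.5(Ps − 31) = 477.5 - 0.5Ps. Setting this equal to supply: 477.5 - 0.5Ps = -361 + 8Ps, so Ps = 1677/17.
Buyers pay Pb = 1677/17 − 31 = 1150/17; Q' = -361 + 8·(1677/17) = 7279/17.
Buyers' price falls by P* − Pb = 1646/17 − 1150/17 = 496/17; sellers' price rises by Ps − P* = 1677/17 − 1646/17 = 31/17.
So consumers capture (496/17)/31 = 16/17 of each unit of subsidy.

Consumer share = 16/17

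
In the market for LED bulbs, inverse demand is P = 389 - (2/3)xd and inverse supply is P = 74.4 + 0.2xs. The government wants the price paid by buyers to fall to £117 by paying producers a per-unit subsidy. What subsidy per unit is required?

At a buyer price of 117, quantity demanded is 583.5 − 1.5·117 = 408.
Sellers supply 408 only when they receive Ps = 74.4 + 0.2·408 = 156.
s = Ps − Pb = 156 − 117 = 39.

Required subsidy s = £39 per unit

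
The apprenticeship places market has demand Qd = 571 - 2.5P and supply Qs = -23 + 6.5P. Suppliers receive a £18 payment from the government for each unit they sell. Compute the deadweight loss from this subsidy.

Deadweight loss = £292.5

Pre-subsidy: 571 - 2.5P = -23 + 6.5P gives P* = 66, Q* = 406.
With the subsidy, sellers receive Ps = Pb + 18 for each unit, where Pb is the price buyers pay.
Supply in terms of Pb becomes Qs = -23 + 6.5(Pb + 18) = 94 + 6.5Pb. Setting this equal to demand: 571 - 2.5Pb = 94 + 6.5Pb, so Pb = 53.
Sellers receive Ps = 53 + 18 = 71; Q' = 571 − 2.5·53 = 438.5.
The subsidy expands output by 438.5 − 406 = 32.5 past the efficient level; on those units the gap between marginal cost and willingness to pay runs from 0 up to 18.
DWL = ½ × 18 × 32.5 = 292.5.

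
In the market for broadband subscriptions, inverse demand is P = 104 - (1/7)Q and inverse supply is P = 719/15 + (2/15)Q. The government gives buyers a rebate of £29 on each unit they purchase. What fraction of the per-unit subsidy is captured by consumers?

Consumer share = 15/29

Pre-subsidy: 104 - (1/7)Q = 719/15 + (2/15)Q gives Q* = 203 and P* = 75.
With the rebate, buyers effectively pay Pb = Ps − 29, where Ps is the price sellers receive.
On the curves, Pb = 104 - (1/7)Q and Ps = 719/15 + (2/15)Q; the wedge Ps − Pb = 29 gives 719/15 + (2/15)Q − (104 - (1/7)Q) = 29, so Q' = 308.
Then Pb = 104 − (1/7)·308 = 60 and Ps = 719/15 + (2/15)·308 = 89.
Buyers' price falls by P* − Pb = 75 − 60 = 15; sellers' price rises by Ps − P* = 89 − 75 = 14.
So consumers capture 15/29 = 15/29 of each unit of subsidy.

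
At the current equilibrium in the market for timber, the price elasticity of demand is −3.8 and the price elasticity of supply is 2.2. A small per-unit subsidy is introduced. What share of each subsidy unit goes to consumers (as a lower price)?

For a small subsidy around the equilibrium, the benefit split depends on the relative slopes, which at a point are proportional to the elasticities.
Buyer share = εs/(εs + |εd|) = 2.2/(2.2 + 3.8) = 11/30; seller share = |εd|/(εs + |εd|) = 19/30.

Consumer share = 11/30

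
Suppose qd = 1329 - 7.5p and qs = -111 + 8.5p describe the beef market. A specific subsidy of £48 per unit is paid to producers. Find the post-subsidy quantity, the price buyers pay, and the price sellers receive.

Pre-subsidy: 1329 - 7.5p = -111 + 8.5p gives p* = 90, q* = 654.
With the subsidy, sellers receive ps = pb + 48 for each unit, where pb is the price buyers pay.
Supply in terms of pb becomes qs = -111 + 8.5(pb + 48) = 297 + 8.5pb. Setting this equal to demand: 1329 - 7.5pb = 297 + 8.5pb, so pb = 64.5.
Sellers receive ps = 64.5 + 48 = 112.5; q' = 1329 − 7.5·64.5 = 845.25.

q' = 845.25; buyers pay £64.5; sellers receive £112.5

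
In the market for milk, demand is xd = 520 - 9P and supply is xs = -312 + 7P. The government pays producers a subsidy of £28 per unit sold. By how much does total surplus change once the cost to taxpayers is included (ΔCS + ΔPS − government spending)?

Net change in total surplus = -£1543.5

Pre-subsidy: 520 - 9P = -312 + 7P gives P* = 52, x* = 52.
With the subsidy, sellers receive Ps = Pb + 28 for each unit, where Pb is the price buyers pay.
Supply in terms of Pb becomes xs = -312 + 7(Pb + 28) = -116 + 7Pb. Setting this equal to demand: 520 - 9Pb = -116 + 7Pb, so Pb = 39.75.
Sellers receive Ps = 39.75 + 28 = 67.75; x' = 520 − 9·39.75 = 162.25.
ΔCS = ½(52 + 162.25)(52 − 39.75) = 1312.28125; ΔPS = ½(52 + 162.25)(67.75 − 52) = 1687.21875.
Government spending = 28 × 162.25 = 4543.
Net change = 1312.28125 + 1687.21875 − 4543 = -1543.5. The loss equals the DWL triangle ½·28·110.25.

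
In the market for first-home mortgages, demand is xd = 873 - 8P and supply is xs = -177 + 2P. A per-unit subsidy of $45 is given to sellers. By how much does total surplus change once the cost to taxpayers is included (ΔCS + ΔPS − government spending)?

Net change in total surplus = -$1620

Pre-subsidy: 873 - 8P = -177 + 2P gives P* = 105, x* = 33.
With the subsidy, sellers receive Ps = Pb + 45 for each unit, where Pb is the price buyers pay.
Supply in terms of Pb becomes xs = -177 + 2(Pb + 45) = -87 + 2Pb. Setting this equal to demand: 873 - 8Pb = -87 + 2Pb, so Pb = 96.
Sellers receive Ps = 96 + 45 = 141; x' = 873 − 8·96 = 105.
ΔCS = ½(33 + 105)(105 − 96) = 621; ΔPS = ½(33 + 105)(141 − 105) = 2484.
Government spending = 45 × 105 = 4725.
Net change = 621 + 2484 − 4725 = -1620. The loss equals the DWL triangle ½·45·72.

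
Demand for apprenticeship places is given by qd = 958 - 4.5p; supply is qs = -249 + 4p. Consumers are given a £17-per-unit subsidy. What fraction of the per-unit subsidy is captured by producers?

Pre-subsidy: 958 - 4.5p = -249 + 4p gives p* = 142, q* = 319.
With the rebate, buyers effectively pay pb = ps − 17, where ps is the price sellers receive.
Demand in terms of ps becomes qd = 958 − 4.5(ps − 17) = 1034.5 - 4.5ps. Setting this equal to supply: 1034.5 - 4.5ps = -249 + 4ps, so ps = 151.
Buyers pay pb = 151 − 17 = 134; q' = -249 + 4·151 = 355.
Buyers' price falls by p* − pb = 142 − 134 = 8; sellers' price rises by ps − p* = 151 − 142 = 9.
So producers capture 9/17 = 9/17 of each unit of subsidy.

Producer share = 9/17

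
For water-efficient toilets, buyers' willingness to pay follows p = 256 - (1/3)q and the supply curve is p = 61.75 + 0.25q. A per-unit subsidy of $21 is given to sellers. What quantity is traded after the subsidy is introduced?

Pre-subsidy: 256 - (1/3)q = 61.75 + 0.25q gives q* = 333 and p* = 145.
With the subsidy, sellers receive ps = pb + 21 for each unit, where pb is the price buyers pay.
On the curves, pb = 256 - (1/3)q and ps = 61.75 + 0.25q; the wedge ps − pb = 21 gives 61.75 + 0.25q − (256 - (1/3)q) = 21, so q' = 369.
Then pb = 256 − (1/3)·369 = 133 and ps = 61.75 + 0.25·369 = 154.

q' = 369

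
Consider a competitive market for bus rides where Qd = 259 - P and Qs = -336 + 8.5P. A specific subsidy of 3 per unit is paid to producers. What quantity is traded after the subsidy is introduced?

Pre-subsidy: 259 - P = -336 + 8.5P gives P* = 1190/19, Q* = 3731/19.
With the subsidy, sellers receive Ps = Pb + 3 for each unit, where Pb is the price buyers pay.
Supply in terms of Pb becomes Qs = -336 + 8.5(Pb + 3) = -310.5 + 8.5Pb. Setting this equal to demand: 259 - Pb = -310.5 + 8.5Pb, so Pb = 1139/19.
Sellers receive Ps = 1139/19 + 3 = 1196/19; Q' = 259 − 1·(1139/19) = 3782/19.

Q' = 3782/19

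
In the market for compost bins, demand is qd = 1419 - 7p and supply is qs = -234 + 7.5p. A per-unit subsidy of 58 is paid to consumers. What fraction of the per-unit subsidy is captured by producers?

Producer share = 14/29

Pre-subsidy: 1419 - 7p = -234 + 7.5p gives p* = 114, q* = 621.
With the rebate, buyers effectively pay pb = ps − 58, where ps is the price sellers receive.
Demand in terms of ps becomes qd = 1419 − 7(ps − 58) = 1825 - 7ps. Setting this equal to supply: 1825 - 7ps = -234 + 7.5ps, so ps = 142.
Buyers pay pb = 142 − 58 = 84; q' = -234 + 7.5·142 = 831.
Buyers' price falls by p* − pb = 114 − 84 = 30; sellers' price rises by ps − p* = 142 − 114 = 28.
So producers capture 28/58 = 14/29 of each unit of subsidy.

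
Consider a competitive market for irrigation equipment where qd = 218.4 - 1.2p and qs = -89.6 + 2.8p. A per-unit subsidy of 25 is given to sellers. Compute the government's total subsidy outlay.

Pre-subsidy: 218.4 - 1.2p = -89.6 + 2.8p gives p* = 77, q* = 126.
With the subsidy, sellers receive ps = pb + 25 for each unit, where pb is the price buyers pay.
Supply in terms of pb becomes qs = -89.6 + 2.8(pb + 25) = -19.6 + 2.8pb. Setting this equal to demand: 218.4 - 1.2pb = -19.6 + 2.8pb, so pb = 59.5.
Sellers receive ps = 59.5 + 25 = 84.5; q' = 218.4 − 1.2·59.5 = 147.
Government outlay = subsidy × quantity = 25 × 147 = 3675.

Government cost = 3675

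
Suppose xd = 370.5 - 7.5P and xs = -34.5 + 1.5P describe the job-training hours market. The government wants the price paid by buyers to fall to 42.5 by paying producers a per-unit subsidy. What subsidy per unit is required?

At a buyer price of 42.5, quantity demanded is 370.5 − 7.5·42.5 = 51.75.
Sellers supply 51.75 only when they receive Ps with -34.5 + 1.5·Ps = 51.75, i.e. Ps = 57.5.
s = Ps − Pb = 57.5 − 42.5 = 15.

Required subsidy s = 15 per unit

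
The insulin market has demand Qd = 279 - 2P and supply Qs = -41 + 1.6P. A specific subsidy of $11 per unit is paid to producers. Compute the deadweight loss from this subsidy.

Pre-subsidy: 279 - 2P = -41 + 1.6P gives P* = 800/9, Q* = 911/9.
With the subsidy, sellers receive Ps = Pb + 11 for each unit, where Pb is the price buyers pay.
Supply in terms of Pb becomes Qs = -41 + 1.6(Pb + 11) = -23.4 + 1.6Pb. Setting this equal to demand: 279 - 2Pb = -23.4 + 1.6Pb, so Pb = 84.
Sellers receive Ps = 84 + 11 = 95; Q' = 279 − 2·84 = 111.
The subsidy expands output by 111 − 911/9 = 88/9 past the efficient level; on those units the gap between marginal cost and willingness to pay runs from 0 up to 11.
DWL = ½ × 11 × 88/9 = 484/9.

Deadweight loss = 484/9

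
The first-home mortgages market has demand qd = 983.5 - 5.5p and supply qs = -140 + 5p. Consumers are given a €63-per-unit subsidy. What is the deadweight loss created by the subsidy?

Deadweight loss = €5197.5

Pre-subsidy: 983.5 - 5.5p = -140 + 5p gives p* = 107, q* = 395.
With the rebate, buyers effectively pay pb = ps − 63, where ps is the price sellers receive.
Demand in terms of ps becomes qd = 983.5 − 5.5(ps − 63) = 1330 - 5.5ps. Setting this equal to supply: 1330 - 5.5ps = -140 + 5ps, so ps = 140.
Buyers pay pb = 140 − 63 = 77; q' = -140 + 5·140 = 560.
The subsidy expands output by 560 − 395 = 165 past the efficient level; on those units the gap between marginal cost and willingness to pay runs from 0 up to 63.
DWL = ½ × 63 × 165 = 5197.5.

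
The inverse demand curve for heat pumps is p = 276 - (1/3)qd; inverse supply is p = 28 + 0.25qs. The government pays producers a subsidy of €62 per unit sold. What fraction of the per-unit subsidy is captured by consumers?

Consumer share = 4/7

Pre-subsidy: 276 - (1/3)q = 28 + 0.25q gives q* = 2976/7 and p* = 940/7.
With the subsidy, sellers receive ps = pb + 62 for each unit, where pb is the price buyers pay.
On the curves, pb = 276 - (1/3)q and ps = 28 + 0.25q; the wedge ps − pb = 62 gives 28 + 0.25q − (276 - (1/3)q) = 62, so q' = 3720/7.
Then pb = 276 − (1/3)·(3720/7) = 692/7 and ps = 28 + 0.25·(3720/7) = 1126/7.
Buyers' price falls by p* − pb = 940/7 − 692/7 = 248/7; sellers' price rises by ps − p* = 1126/7 − 940/7 = 186/7.
So consumers capture (248/7)/62 = 4/7 of each unit of subsidy.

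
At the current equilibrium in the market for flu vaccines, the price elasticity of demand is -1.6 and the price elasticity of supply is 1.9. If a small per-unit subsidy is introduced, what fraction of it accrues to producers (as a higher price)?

For a small subsidy around the equilibrium, the benefit split depends on the relative slopes, which at a point are proportional to the elasticities.
Buyer share = εs/(εs + |εd|) = 1.9/(1.9 + 1.6) = 19/35; seller share = |εd|/(εs + |εd|) = 16/35.
So producers capture 16/35 of the subsidy.

Producer share = 16/35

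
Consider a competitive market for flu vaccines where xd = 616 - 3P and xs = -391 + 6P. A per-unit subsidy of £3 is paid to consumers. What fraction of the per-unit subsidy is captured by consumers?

Pre-subsidy: 616 - 3P = -391 + 6P gives P* = 1007/9, x* = 841/3.
With the rebate, buyers effectively pay Pb = Ps − 3, where Ps is the price sellers receive.
Demand in terms of Ps becomes xd = 616 − 3(Ps − 3) = 625 - 3Ps. Setting this equal to supply: 625 - 3Ps = -391 + 6Ps, so Ps = 1016/9.
Buyers pay Pb = 1016/9 − 3 = 989/9; x' = -391 + 6·(1016/9) = 859/3.
Buyers' price falls by P* − Pb = 1007/9 − 989/9 = 2; sellers' price rises by Ps − P* = 1016/9 − 1007/9 = 1.
So consumers capture 2/3 = 2/3 of each unit of subsidy.

Consumer share = 2/3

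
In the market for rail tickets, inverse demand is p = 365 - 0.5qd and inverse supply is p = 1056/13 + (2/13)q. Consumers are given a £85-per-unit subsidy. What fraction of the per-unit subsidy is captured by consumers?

Consumer share = 13/17

Pre-subsidy: 365 - 0.5q = 1056/13 + (2/13)q gives q* = 434 and p* = 148.
With the rebate, buyers effectively pay pb = ps − 85, where ps is the price sellers receive.
On the curves, pb = 365 - 0.5q and ps = 1056/13 + (2/13)q; the wedge ps − pb = 85 gives 1056/13 + (2/13)q − (365 - 0.5q) = 85, so q' = 564.
Then pb = 365 − 0.5·564 = 83 and ps = 1056/13 + (2/13)·564 = 168.
Buyers' price falls by p* − pb = 148 − 83 = 65; sellers' price rises by ps − p* = 168 − 148 = 20.
So consumers capture 65/85 = 13/17 of each unit of subsidy.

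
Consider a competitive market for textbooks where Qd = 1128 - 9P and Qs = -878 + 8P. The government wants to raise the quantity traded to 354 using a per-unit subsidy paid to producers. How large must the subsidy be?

Required subsidy s = 68 per unit

At Q = 354, invert demand for the buyer price: Pb = (1128 − 354)/9 = 86; invert supply for the seller price: Ps = (354 − (-878))/8 = 154.
The subsidy must fill the gap: s = Ps − Pb = 154 − 86 = 68.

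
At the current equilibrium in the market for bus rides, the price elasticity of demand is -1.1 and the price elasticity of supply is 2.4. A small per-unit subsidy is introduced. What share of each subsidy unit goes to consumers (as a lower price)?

Consumer share = 24/35

For a small subsidy around the equilibrium, the benefit split depends on the relative slopes, which at a point are proportional to the elasticities.
Buyer share = εs/(εs + |εd|) = 2.4/(2.4 + 1.1) = 24/35; seller share = |εd|/(εs + |εd|) = 11/35.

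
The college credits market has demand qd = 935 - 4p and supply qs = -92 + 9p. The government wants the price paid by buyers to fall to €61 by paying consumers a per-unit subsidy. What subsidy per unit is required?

Required subsidy s = €26 per unit

At a buyer price of 61, quantity demanded is 935 − 4·61 = 691.
Sellers supply 691 only when they receive ps with -92 + 9·ps = 691, i.e. ps = 87.
s = ps − pb = 87 − 61 = 26.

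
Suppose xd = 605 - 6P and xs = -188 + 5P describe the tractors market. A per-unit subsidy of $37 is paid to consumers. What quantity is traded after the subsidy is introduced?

x' = 3007/11

Pre-subsidy: 605 - 6P = -188 + 5P gives P* = 793/11, x* = 1897/11.
With the rebate, buyers effectively pay Pb = Ps − 37, where Ps is the price sellers receive.
Demand in terms of Ps becomes xd = 605 − 6(Ps − 37) = 827 - 6Ps. Setting this equal to supply: 827 - 6Ps = -188 + 5Ps, so Ps = 1015/11.
Buyers pay Pb = 1015/11 − 37 = 608/11; x' = -188 + 5·(1015/11) = 3007/11.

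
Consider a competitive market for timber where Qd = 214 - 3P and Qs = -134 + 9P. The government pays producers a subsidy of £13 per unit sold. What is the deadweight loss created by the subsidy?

Deadweight loss = £190.125

Pre-subsidy: 214 - 3P = -134 + 9P gives P* = 29, Q* = 127.
With the subsidy, sellers receive Ps = Pb + 13 for each unit, where Pb is the price buyers pay.
Supply in terms of Pb becomes Qs = -134 + 9(Pb + 13) = -17 + 9Pb. Setting this equal to demand: 214 - 3Pb = -17 + 9Pb, so Pb = 19.25.
Sellers receive Ps = 19.25 + 13 = 32.25; Q' = 214 − 3·19.25 = 156.25.
The subsidy expands output by 156.25 − 127 = 29.25 past the efficient level; on those units the gap between marginal cost and willingness to pay runs from 0 up to 13.
DWL = ½ × 13 × 29.25 = 190.125.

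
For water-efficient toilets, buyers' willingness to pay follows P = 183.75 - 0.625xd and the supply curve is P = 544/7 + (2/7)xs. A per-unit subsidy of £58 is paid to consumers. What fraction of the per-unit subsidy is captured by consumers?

Pre-subsidy: 183.75 - 0.625x = 544/7 + (2/7)x gives x* = 5938/51 and P* = 5660/51.
With the rebate, buyers effectively pay Pb = Ps − 58, where Ps is the price sellers receive.
On the curves, Pb = 183.75 - 0.625x and Ps = 544/7 + (2/7)x; the wedge Ps − Pb = 58 gives 544/7 + (2/7)x − (183.75 - 0.625x) = 58, so x' = 3062/17.
Then Pb = 183.75 − 0.625·(3062/17) = 1210/17 and Ps = 544/7 + (2/7)·(3062/17) = 2196/17.
Buyers' price falls by P* − Pb = 5660/51 − 1210/17 = 2030/51; sellers' price rises by Ps − P* = 2196/17 − 5660/51 = 928/51.
So consumers capture (2030/51)/58 = 35/51 of each unit of subsidy.

Consumer share = 35/51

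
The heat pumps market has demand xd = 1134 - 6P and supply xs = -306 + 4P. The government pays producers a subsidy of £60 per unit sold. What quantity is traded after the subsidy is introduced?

x' = 414

Pre-subsidy: 1134 - 6P = -306 + 4P gives P* = 144, x* = 270.
With the subsidy, sellers receive Ps = Pb + 60 for each unit, where Pb is the price buyers pay.
Supply in terms of Pb becomes xs = -306 + 4(Pb + 60) = -66 + 4Pb. Setting this equal to demand: 1134 - 6Pb = -66 + 4Pb, so Pb = 120.
Sellers receive Ps = 120 + 60 = 180; x' = 1134 − 6·120 = 414.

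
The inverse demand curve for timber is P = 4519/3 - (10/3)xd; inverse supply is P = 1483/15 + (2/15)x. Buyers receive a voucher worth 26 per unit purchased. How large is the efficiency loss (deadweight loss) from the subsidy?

Pre-subsidy: 4519/3 - (10/3)x = 1483/15 + (2/15)x gives x* = 406 and P* = 153.
With the rebate, buyers effectively pay Pb = Ps − 26, where Ps is the price sellers receive.
On the curves, Pb = 4519/3 - (10/3)x and Ps = 1483/15 + (2/15)x; the wedge Ps − Pb = 26 gives 1483/15 + (2/15)x − (4519/3 - (10/3)x) = 26, so x' = 413.5.
Then Pb = 4519/3 − (10/3)·413.5 = 128 and Ps = 1483/15 + (2/15)·413.5 = 154.
The subsidy expands output by 413.5 − 406 = 7.5 past the efficient level; on those units the gap between marginal cost and willingness to pay runs from 0 up to 26.
DWL = ½ × 26 × 7.5 = 97.5.

Deadweight loss = 97.5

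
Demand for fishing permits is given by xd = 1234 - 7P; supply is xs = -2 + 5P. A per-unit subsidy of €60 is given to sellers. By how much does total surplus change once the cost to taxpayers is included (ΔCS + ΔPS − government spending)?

Net change in total surplus = -€5250

Pre-subsidy: 1234 - 7P = -2 + 5P gives P* = 103, x* = 513.
With the subsidy, sellers receive Ps = Pb + 60 for each unit, where Pb is the price buyers pay.
Supply in terms of Pb becomes xs = -2 + 5(Pb + 60) = 298 + 5Pb. Setting this equal to demand: 1234 - 7Pb = 298 + 5Pb, so Pb = 78.
Sellers receive Ps = 78 + 60 = 138; x' = 1234 − 7·78 = 688.
ΔCS = ½(513 + 688)(103 − 78) = 15012.5; ΔPS = ½(513 + 688)(138 − 103) = 21017.5.
Government spending = 60 × 688 = 41280.
Net change = 15012.5 + 21017.5 − 41280 = -5250. The loss equals the DWL triangle ½·60·175.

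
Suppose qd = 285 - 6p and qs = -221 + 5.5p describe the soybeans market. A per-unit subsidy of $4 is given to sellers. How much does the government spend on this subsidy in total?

Government cost = 2988/23

Pre-subsidy: 285 - 6p = -221 + 5.5p gives p* = 44, q* = 21.
With the subsidy, sellers receive ps = pb + 4 for each unit, where pb is the price buyers pay.
Supply in terms of pb becomes qs = -221 + 5.5(pb + 4) = -199 + 5.5pb. Setting this equal to demand: 285 - 6pb = -199 + 5.5pb, so pb = 968/23.
Sellers receive ps = 968/23 + 4 = 1060/23; q' = 285 − 6·(968/23) = 747/23.
Government outlay = subsidy × quantity = 4 × 747/23 = 2988/23.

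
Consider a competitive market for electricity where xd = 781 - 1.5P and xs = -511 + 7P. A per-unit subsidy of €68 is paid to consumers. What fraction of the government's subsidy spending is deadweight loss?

DWL / government spending = 6/91

Pre-subsidy: 781 - 1.5P = -511 + 7P gives P* = 152, x* = 553.
With the rebate, buyers effectively pay Pb = Ps − 68, where Ps is the price sellers receive.
Demand in terms of Ps becomes xd = 781 − 1.5(Ps − 68) = 883 - 1.5Ps. Setting this equal to supply: 883 - 1.5Ps = -511 + 7Ps, so Ps = 164.
Buyers pay Pb = 164 − 68 = 96; x' = -511 + 7·164 = 637.
ΔCS = ½(553 + 637)(152 − 96) = 33320; ΔPS = ½(553 + 637)(164 − 152) = 7140.
Government spending = 68 × 637 = 43316.
DWL = ½ × 68 × (637 − 553) = 2856; fraction = 2856 / 43316 = 6/91.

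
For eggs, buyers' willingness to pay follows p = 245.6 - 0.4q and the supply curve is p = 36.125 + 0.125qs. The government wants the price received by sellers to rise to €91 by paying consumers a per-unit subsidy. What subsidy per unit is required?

At a seller price of 91, quantity supplied is -289 + 8·91 = 439.
Buyers absorb 439 only when they pay pb = 245.6 − 0.4·439 = 70.
s = ps − pb = 91 − 70 = 21.

Required subsidy s = €21 per unit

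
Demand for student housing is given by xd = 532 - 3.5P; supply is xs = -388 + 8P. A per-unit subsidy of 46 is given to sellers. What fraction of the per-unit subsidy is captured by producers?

Producer share = 7/23

Pre-subsidy: 532 - 3.5P = -388 + 8P gives P* = 80, x* = 252.
With the subsidy, sellers receive Ps = Pb + 46 for each unit, where Pb is the price buyers pay.
Supply in terms of Pb becomes xs = -388 + 8(Pb + 46) = -20 + 8Pb. Setting this equal to demand: 532 - 3.5Pb = -20 + 8Pb, so Pb = 48.
Sellers receive Ps = 48 + 46 = 94; x' = 532 − 3.5·48 = 364.
Buyers' price falls by P* − Pb = 80 − 48 = 32; sellers' price rises by Ps − P* = 94 − 80 = 14.
So producers capture 14/46 = 7/23 of each unit of subsidy.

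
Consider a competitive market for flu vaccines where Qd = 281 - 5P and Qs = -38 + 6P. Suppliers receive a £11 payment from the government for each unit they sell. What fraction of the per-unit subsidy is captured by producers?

Pre-subsidy: 281 - 5P = -38 + 6P gives P* = 29, Q* = 136.
With the subsidy, sellers receive Ps = Pb + 11 for each unit, where Pb is the price buyers pay.
Supply in terms of Pb becomes Qs = -38 + 6(Pb + 11) = 28 + 6Pb. Setting this equal to demand: 281 - 5Pb = 28 + 6Pb, so Pb = 23.
Sellers receive Ps = 23 + 11 = 34; Q' = 281 − 5·23 = 166.
Buyers' price falls by P* − Pb = 29 − 23 = 6; sellers' price rises by Ps − P* = 34 − 29 = 5.
So producers capture 5/11 = 5/11 of each unit of subsidy.

Producer share = 5/11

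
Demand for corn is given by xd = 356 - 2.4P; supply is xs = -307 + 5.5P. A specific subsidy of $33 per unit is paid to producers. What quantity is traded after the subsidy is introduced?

Pre-subsidy: 356 - 2.4P = -307 + 5.5P gives P* = 6630/79, x* = 12212/79.
With the subsidy, sellers receive Ps = Pb + 33 for each unit, where Pb is the price buyers pay.
Supply in terms of Pb becomes xs = -307 + 5.5(Pb + 33) = -125.5 + 5.5Pb. Setting this equal to demand: 356 - 2.4Pb = -125.5 + 5.5Pb, so Pb = 4815/79.
Sellers receive Ps = 4815/79 + 33 = 7422/79; x' = 356 − 2.4·(4815/79) = 16568/79.

x' = 16568/79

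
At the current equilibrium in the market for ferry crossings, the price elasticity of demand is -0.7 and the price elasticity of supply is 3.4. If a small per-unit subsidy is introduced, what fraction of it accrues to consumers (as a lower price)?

Consumer share = 34/41

For a small subsidy around the equilibrium, the benefit split depends on the relative slopes, which at a point are proportional to the elasticities.
Buyer share = εs/(εs + |εd|) = 3.4/(3.4 + 0.7) = 34/41; seller share = |εd|/(εs + |εd|) = 7/41.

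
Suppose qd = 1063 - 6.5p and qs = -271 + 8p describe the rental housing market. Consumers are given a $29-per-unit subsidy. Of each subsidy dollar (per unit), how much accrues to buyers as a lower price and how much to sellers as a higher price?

Buyers gain $16 per unit; sellers gain $13 per unit

Pre-subsidy: 1063 - 6.5p = -271 + 8p gives p* = 92, q* = 465.
With the rebate, buyers effectively pay pb = ps − 29, where ps is the price sellers receive.
Demand in terms of ps becomes qd = 1063 − 6.5(ps − 29) = 1251.5 - 6.5ps. Setting this equal to supply: 1251.5 - 6.5ps = -271 + 8ps, so ps = 105.
Buyers pay pb = 105 − 29 = 76; q' = -271 + 8·105 = 569.
Buyers' price falls by p* − pb = 92 − 76 = 16; sellers' price rises by ps − p* = 105 − 92 = 13.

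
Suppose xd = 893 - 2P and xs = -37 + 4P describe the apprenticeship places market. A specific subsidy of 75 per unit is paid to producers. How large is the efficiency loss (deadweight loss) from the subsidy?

Pre-subsidy: 893 - 2P = -37 + 4P gives P* = 155, x* = 583.
With the subsidy, sellers receive Ps = Pb + 75 for each unit, where Pb is the price buyers pay.
Supply in terms of Pb becomes xs = -37 + 4(Pb + 75) = 263 + 4Pb. Setting this equal to demand: 893 - 2Pb = 263 + 4Pb, so Pb = 105.
Sellers receive Ps = 105 + 75 = 180; x' = 893 − 2·105 = 683.
The subsidy expands output by 683 − 583 = 100 past the efficient level; on those units the gap between marginal cost and willingness to pay runs from 0 up to 75.
DWL = ½ × 75 × 100 = 3750.

Deadweight loss = 3750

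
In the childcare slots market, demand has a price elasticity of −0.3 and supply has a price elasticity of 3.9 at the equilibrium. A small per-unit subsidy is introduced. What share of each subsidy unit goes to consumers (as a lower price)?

Consumer share = 13/14

For a small subsidy around the equilibrium, the benefit split depends on the relative slopes, which at a point are proportional to the elasticities.
Buyer share = εs/(εs + |εd|) = 3.9/(3.9 + 0.3) = 13/14; seller share = |εd|/(εs + |εd|) = 1/14.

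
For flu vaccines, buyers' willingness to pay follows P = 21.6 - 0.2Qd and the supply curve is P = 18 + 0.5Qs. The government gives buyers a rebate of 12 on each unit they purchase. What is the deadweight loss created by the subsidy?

Pre-subsidy: 21.6 - 0.2Q = 18 + 0.5Q gives Q* = 36/7 and P* = 144/7.
With the rebate, buyers effectively pay Pb = Ps − 12, where Ps is the price sellers receive.
On the curves, Pb = 21.6 - 0.2Q and Ps = 18 + 0.5Q; the wedge Ps − Pb = 12 gives 18 + 0.5Q − (21.6 - 0.2Q) = 12, so Q' = 156/7.
Then Pb = 21.6 − 0.2·(156/7) = 120/7 and Ps = 18 + 0.5·(156/7) = 204/7.
The subsidy expands output by 156/7 − 36/7 = 120/7 past the efficient level; on those units the gap between marginal cost and willingness to pay runs from 0 up to 12.
DWL = ½ × 12 × 120/7 = 720/7.

Deadweight loss = 720/7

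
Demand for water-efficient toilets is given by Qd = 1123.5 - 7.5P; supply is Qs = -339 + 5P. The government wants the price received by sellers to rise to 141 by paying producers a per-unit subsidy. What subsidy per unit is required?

Required subsidy s = 40 per unit

At a seller price of 141, quantity supplied is -339 + 5·141 = 366.
Buyers absorb 366 only when they pay Pb with 1123.5 − 7.5·Pb = 366, i.e. Pb = 101.
s = Ps − Pb = 141 − 101 = 40.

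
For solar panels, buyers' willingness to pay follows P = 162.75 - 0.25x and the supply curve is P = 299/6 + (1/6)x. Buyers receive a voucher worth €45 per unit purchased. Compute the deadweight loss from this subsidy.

Deadweight loss = €2430

Pre-subsidy: 162.75 - 0.25x = 299/6 + (1/6)x gives x* = 271 and P* = 95.
With the rebate, buyers effectively pay Pb = Ps − 45, where Ps is the price sellers receive.
On the curves, Pb = 162.75 - 0.25x and Ps = 299/6 + (1/6)x; the wedge Ps − Pb = 45 gives 299/6 + (1/6)x − (162.75 - 0.25x) = 45, so x' = 379.
Then Pb = 162.75 − 0.25·379 = 68 and Ps = 299/6 + (1/6)·379 = 113.
The subsidy expands output by 379 − 271 = 108 past the efficient level; on those units the gap between marginal cost and willingness to pay runs from 0 up to 45.
DWL = ½ × 45 × 108 = 2430.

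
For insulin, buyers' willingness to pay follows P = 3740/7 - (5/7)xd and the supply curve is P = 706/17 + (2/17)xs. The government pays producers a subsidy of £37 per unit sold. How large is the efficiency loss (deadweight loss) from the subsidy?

Pre-subsidy: 3740/7 - (5/7)x = 706/17 + (2/17)x gives x* = 19546/33 and P* = 3670/33.
With the subsidy, sellers receive Ps = Pb + 37 for each unit, where Pb is the price buyers pay.
On the curves, Pb = 3740/7 - (5/7)x and Ps = 706/17 + (2/17)x; the wedge Ps − Pb = 37 gives 706/17 + (2/17)x − (3740/7 - (5/7)x) = 37, so x' = 5731/9.
Then Pb = 3740/7 − (5/7)·(5731/9) = 715/9 and Ps = 706/17 + (2/17)·(5731/9) = 1048/9.
The subsidy expands output by 5731/9 − 19546/33 = 4403/99 past the efficient level; on those units the gap between marginal cost and willingness to pay runs from 0 up to 37.
DWL = ½ × 37 × 4403/99 = 162911/198.

Deadweight loss = 162911/198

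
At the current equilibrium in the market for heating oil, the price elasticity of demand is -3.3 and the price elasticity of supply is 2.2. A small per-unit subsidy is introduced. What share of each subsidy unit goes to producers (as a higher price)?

For a small subsidy around the equilibrium, the benefit split depends on the relative slopes, which at a point are proportional to the elasticities.
Buyer share = εs/(εs + |εd|) = 2.2/(2.2 + 3.3) = 0.4; seller share = |εd|/(εs + |εd|) = 0.6.
So producers capture 0.6 of the subsidy.

Producer share = 0.6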